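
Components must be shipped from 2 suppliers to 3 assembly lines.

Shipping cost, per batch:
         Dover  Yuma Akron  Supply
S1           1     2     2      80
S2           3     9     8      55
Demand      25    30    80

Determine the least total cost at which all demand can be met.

475

An optimal shipping plan:
  S1–Yuma: 30 × 2 = 60
  S1–Akron: 50 × 2 = 100
  S2–Dover: 25 × 3 = 75
  S2–Akron: 30 × 8 = 240
Total = 60 + 100 + 75 + 240 = 475.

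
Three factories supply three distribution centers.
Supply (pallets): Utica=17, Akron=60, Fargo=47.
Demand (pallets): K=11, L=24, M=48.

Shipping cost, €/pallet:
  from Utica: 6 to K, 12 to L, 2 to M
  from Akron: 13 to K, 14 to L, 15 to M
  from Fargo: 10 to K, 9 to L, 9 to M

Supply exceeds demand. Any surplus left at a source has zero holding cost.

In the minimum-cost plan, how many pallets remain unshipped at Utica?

0

Minimum-cost shipments:
  Utica–M: 17 × €2 = €34
  Akron–K: 11 × €13 = €143
  Akron–L: 8 × €14 = €112
  Fargo–L: 16 × €9 = €144
  Fargo–M: 31 × €9 = €279
Total cost = €712.
Utica ships 17 of its 17, leaving 0.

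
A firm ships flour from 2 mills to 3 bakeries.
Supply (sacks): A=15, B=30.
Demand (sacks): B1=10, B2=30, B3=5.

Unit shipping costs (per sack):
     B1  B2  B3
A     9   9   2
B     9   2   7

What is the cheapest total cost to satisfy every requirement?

A cheapest plan:
  A→B1: 10 × 9 = 90
  A→B3: 5 × 2 = 10
  B→B2: 30 × 2 = 60
Total = 90 + 10 + 60 = 160.

160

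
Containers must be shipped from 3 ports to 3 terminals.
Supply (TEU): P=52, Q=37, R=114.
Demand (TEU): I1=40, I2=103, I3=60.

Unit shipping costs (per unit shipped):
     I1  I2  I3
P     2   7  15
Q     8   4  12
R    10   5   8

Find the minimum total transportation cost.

An optimal shipping plan:
  P–I1: 40 TEU
  P–I2: 12 TEU
  Q–I2: 37 TEU
  R–I2: 54 TEU
  R–I3: 60 TEU
Total cost = 1062.

1062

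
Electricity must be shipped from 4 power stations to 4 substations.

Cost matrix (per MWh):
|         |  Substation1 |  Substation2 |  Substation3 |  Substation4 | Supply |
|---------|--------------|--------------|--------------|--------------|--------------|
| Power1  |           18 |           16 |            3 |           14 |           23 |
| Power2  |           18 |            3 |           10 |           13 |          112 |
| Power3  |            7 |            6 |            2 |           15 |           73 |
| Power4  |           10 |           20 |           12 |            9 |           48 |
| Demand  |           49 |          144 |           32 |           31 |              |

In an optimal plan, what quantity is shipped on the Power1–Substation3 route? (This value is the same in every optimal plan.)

Optimal shipments:
  Power1→Substation3: 23 MWh
  Power2→Substation2: 112 MWh
  Power3→Substation1: 32 MWh
  Power3→Substation2: 32 MWh
  Power3→Substation3: 9 MWh
  Power4→Substation1: 17 MWh
  Power4→Substation4: 31 MWh
Total cost = 1288.
So Power1→Substation3 carries 23 MWh.

23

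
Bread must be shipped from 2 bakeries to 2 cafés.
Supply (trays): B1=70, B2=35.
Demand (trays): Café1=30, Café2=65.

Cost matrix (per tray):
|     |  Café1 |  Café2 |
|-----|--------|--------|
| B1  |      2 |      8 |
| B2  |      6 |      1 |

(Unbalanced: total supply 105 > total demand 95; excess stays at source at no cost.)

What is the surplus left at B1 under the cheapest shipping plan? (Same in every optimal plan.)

10

An optimal plan:
  B1 to Café1: 30 × 2 = 60
  B1 to Café2: 30 × 8 = 240
  B2 to Café2: 35 × 1 = 35
Total cost = 335.
B1 ships 60 of its 70, leaving 10.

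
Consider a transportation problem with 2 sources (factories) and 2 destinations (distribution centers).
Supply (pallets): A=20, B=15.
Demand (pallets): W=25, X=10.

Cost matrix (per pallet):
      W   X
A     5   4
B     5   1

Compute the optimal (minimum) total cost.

Optimal allocation:
  A to W: 20 pallets
  B to W: 5 pallets
  B to X: 10 pallets
Total cost = 135.

135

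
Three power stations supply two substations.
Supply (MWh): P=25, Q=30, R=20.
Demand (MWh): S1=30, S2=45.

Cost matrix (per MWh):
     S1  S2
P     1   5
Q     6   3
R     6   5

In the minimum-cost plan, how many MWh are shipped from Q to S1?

Solving gives:
  P–S1: 25 × 1 = 25
  Q–S2: 30 × 3 = 90
  R–S1: 5 × 6 = 30
  R–S2: 15 × 5 = 75
Total cost = 220.
The route Q→S1 is not used.

0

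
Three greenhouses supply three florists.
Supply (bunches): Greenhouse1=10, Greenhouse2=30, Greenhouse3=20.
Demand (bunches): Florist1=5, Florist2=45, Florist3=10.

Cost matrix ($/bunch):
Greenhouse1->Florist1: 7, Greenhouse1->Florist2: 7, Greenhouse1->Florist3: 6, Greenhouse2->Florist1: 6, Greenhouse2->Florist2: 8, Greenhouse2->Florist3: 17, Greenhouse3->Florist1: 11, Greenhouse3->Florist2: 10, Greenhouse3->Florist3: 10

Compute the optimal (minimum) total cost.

A cheapest plan:
  Greenhouse1 to Florist3: 10 × $6 = $60
  Greenhouse2 to Florist1: 5 × $6 = $30
  Greenhouse2 to Florist2: 25 × $8 = $200
  Greenhouse3 to Florist2: 20 × $10 = $200
Total = 60 + 30 + 200 + 200 = $490.
(Supply check: Greenhouse1 ships 10; Greenhouse2 ships 30; Greenhouse3 ships 20.)

490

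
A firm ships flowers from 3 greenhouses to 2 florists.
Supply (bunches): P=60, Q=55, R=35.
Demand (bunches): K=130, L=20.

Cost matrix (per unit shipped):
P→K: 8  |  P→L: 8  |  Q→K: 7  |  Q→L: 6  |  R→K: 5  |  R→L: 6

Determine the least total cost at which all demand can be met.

1020

A cheapest plan:
  P→K: 60 × 8 = 480
  Q→K: 35 × 7 = 245
  Q→L: 20 × 6 = 120
  R→K: 35 × 5 = 175
Total = 480 + 245 + 120 + 175 = 1020.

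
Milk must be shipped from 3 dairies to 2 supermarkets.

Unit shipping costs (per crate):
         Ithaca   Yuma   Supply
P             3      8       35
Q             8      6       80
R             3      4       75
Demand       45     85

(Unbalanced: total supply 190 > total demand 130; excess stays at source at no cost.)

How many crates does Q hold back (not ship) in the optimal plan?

Minimum-cost shipments:
  P–Ithaca: 35 × 3 = 105
  Q–Yuma: 20 × 6 = 120
  R–Ithaca: 10 × 3 = 30
  R–Yuma: 65 × 4 = 260
Total cost = 515.
Q ships 20 of its 80, leaving 60.

60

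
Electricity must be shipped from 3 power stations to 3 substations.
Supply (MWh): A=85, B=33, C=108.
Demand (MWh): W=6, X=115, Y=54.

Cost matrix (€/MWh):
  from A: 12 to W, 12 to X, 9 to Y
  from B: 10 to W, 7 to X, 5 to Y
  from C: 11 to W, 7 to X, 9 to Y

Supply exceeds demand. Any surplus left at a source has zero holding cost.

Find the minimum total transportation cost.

One minimum-cost allocation:
  A–W: 6 × €12 = €72
  A–Y: 28 × €9 = €252
  B–X: 7 × €7 = €49
  B–Y: 26 × €5 = €130
  C–X: 108 × €7 = €756
Total = 72 + 252 + 49 + 130 + 756 = €1259.

1259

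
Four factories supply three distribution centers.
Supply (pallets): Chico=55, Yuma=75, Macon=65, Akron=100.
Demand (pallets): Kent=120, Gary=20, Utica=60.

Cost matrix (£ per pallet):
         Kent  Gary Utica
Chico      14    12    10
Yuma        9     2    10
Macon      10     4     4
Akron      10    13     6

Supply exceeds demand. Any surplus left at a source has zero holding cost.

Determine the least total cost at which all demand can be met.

1425

Optimal allocation:
  Yuma–Kent: 55 × £9 = £495
  Yuma–Gary: 20 × £2 = £40
  Macon–Kent: 5 × £10 = £50
  Macon–Utica: 60 × £4 = £240
  Akron–Kent: 60 × £10 = £600
Total = 495 + 40 + 50 + 240 + 600 = £1425.
(Supply check: Chico ships 0; Yuma ships 75; Macon ships 65; Akron ships 60.)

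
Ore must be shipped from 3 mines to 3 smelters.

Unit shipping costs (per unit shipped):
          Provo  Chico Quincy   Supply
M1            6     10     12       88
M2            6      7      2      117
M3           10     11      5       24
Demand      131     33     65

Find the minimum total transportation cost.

1219

Optimal allocation:
  M1->Provo: 88 × 6 = 528
  M2->Provo: 43 × 6 = 258
  M2->Chico: 33 × 7 = 231
  M2->Quincy: 41 × 2 = 82
  M3->Quincy: 24 × 5 = 120
Total = 528 + 258 + 231 + 82 + 120 = 1219.
(Supply check: M1 ships 88; M2 ships 117; M3 ships 24.)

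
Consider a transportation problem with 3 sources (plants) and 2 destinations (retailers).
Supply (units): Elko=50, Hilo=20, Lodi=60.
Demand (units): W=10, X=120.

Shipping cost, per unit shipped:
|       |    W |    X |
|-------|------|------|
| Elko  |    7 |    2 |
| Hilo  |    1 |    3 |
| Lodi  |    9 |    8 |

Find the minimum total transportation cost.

An optimal shipping plan:
  Elko–X: 50 × 2 = 100
  Hilo–W: 10 × 1 = 10
  Hilo–X: 10 × 3 = 30
  Lodi–X: 60 × 8 = 480
Total = 100 + 10 + 30 + 480 = 620.
(Supply check: Elko ships 50; Hilo ships 20; Lodi ships 60.)

620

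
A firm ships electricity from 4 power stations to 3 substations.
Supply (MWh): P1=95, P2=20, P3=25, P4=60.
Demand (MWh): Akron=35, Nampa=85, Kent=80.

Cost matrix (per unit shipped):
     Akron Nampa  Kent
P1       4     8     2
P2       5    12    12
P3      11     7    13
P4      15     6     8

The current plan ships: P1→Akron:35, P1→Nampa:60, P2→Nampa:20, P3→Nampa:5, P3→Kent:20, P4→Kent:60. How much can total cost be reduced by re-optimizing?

780

Current plan cost = 35·4 + 60·8 + 20·12 + 5·7 + 20·13 + 60·8 = 1635.
Optimal plan:
  P1→Akron: 15 × 4 = 60
  P1→Kent: 80 × 2 = 160
  P2→Akron: 20 × 5 = 100
  P3→Nampa: 25 × 7 = 175
  P4→Nampa: 60 × 6 = 360
Optimal cost = 855.
Saving = 1635 − 855 = 780.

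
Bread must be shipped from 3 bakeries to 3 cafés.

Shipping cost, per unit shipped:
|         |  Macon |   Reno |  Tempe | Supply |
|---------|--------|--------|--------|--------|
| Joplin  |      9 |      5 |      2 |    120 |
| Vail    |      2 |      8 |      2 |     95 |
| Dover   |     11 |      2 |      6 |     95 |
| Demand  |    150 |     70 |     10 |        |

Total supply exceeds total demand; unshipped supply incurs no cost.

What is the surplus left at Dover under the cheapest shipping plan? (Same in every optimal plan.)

25

An optimal plan:
  Joplin→Macon: 55 trays
  Joplin→Tempe: 10 trays
  Vail→Macon: 95 trays
  Dover→Reno: 70 trays
Total cost = 845.
Dover ships 70 of its 95, leaving 25.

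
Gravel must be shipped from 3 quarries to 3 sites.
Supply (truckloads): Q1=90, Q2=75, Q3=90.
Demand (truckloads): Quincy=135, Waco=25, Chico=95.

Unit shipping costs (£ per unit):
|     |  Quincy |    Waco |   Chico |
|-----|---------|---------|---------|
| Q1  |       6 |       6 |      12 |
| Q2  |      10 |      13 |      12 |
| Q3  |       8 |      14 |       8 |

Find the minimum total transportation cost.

2020

An optimal shipping plan:
  Q1->Quincy: 65 × £6 = £390
  Q1->Waco: 25 × £6 = £150
  Q2->Quincy: 70 × £10 = £700
  Q2->Chico: 5 × £12 = £60
  Q3->Chico: 90 × £8 = £720
Total = 390 + 150 + 700 + 60 + 720 = £2020.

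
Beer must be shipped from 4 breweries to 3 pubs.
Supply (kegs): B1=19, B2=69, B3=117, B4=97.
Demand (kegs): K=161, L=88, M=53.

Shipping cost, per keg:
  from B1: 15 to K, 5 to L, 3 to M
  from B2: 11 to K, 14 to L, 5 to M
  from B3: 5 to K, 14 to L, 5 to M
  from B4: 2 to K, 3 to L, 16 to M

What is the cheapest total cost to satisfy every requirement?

1384

A cheapest plan:
  B1->L: 19 kegs
  B2->K: 16 kegs
  B2->M: 53 kegs
  B3->K: 117 kegs
  B4->K: 28 kegs
  B4->L: 69 kegs
Total cost = 1384.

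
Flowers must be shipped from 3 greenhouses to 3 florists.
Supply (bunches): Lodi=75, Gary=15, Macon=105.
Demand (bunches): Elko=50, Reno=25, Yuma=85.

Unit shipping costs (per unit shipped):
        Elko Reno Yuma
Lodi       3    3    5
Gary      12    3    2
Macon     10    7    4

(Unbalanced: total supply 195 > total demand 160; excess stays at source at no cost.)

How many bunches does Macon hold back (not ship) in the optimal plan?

35

An optimal plan:
  Lodi to Elko: 50 × 3 = 150
  Lodi to Reno: 25 × 3 = 75
  Gary to Yuma: 15 × 2 = 30
  Macon to Yuma: 70 × 4 = 280
Total cost = 535.
Macon ships 70 of its 105, leaving 35.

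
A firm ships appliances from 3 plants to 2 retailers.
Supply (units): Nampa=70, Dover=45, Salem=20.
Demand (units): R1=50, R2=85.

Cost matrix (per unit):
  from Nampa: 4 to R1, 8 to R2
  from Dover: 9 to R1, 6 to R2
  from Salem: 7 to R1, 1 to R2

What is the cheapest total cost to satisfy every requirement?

650

Optimal allocation:
  Nampa–R1: 50 units
  Nampa–R2: 20 units
  Dover–R2: 45 units
  Salem–R2: 20 units
Total cost = 650.
(Supply check: Nampa ships 70; Dover ships 45; Salem ships 20.)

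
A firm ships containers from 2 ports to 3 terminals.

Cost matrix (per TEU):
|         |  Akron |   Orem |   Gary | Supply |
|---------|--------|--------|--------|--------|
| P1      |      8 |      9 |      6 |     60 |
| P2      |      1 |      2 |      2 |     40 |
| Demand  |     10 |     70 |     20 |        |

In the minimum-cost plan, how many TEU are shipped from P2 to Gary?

Solving gives:
  P1 to Akron: 10 × 8 = 80
  P1 to Orem: 30 × 9 = 270
  P1 to Gary: 20 × 6 = 120
  P2 to Orem: 40 × 2 = 80
Total cost = 550.
The route P2→Gary is not used.

0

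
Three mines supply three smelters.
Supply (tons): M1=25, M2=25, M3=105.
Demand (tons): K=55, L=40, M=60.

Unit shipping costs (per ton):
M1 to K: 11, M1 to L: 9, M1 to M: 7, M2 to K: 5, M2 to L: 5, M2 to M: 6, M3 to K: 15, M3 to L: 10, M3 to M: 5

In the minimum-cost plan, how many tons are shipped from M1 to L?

0

Solving gives:
  M1→K: 25 × 11 = 275
  M2→K: 25 × 5 = 125
  M3→K: 5 × 15 = 75
  M3→L: 40 × 10 = 400
  M3→M: 60 × 5 = 300
Total cost = 1175.
The route M1→L is not used.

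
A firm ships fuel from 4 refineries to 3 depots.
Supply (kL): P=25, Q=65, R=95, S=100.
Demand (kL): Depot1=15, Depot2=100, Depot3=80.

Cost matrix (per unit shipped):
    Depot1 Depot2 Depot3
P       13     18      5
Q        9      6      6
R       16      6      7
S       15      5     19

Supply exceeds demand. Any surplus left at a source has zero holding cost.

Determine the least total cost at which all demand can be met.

1095

One minimum-cost allocation:
  P to Depot3: 25 × 5 = 125
  Q to Depot1: 15 × 9 = 135
  Q to Depot3: 50 × 6 = 300
  R to Depot3: 5 × 7 = 35
  S to Depot2: 100 × 5 = 500
Total = 125 + 135 + 300 + 35 + 500 = 1095.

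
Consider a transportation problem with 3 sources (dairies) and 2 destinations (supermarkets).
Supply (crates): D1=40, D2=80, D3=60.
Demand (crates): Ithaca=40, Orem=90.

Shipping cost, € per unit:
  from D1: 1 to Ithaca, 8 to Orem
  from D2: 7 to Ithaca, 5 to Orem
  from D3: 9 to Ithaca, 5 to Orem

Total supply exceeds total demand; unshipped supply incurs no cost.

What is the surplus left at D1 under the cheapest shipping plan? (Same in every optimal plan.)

0

Minimum-cost shipments:
  D1 to Ithaca: 40 crates
  D2 to Orem: 30 crates
  D3 to Orem: 60 crates
Total cost = €490.
D1 ships 40 of its 40, leaving 0.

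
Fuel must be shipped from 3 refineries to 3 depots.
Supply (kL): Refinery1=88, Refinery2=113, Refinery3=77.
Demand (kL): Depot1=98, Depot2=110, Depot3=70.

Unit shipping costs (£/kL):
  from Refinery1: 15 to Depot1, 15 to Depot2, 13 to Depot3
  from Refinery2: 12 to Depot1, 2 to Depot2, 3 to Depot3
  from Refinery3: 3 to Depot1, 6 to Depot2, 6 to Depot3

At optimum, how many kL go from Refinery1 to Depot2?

The minimum-cost plan:
  Refinery1->Depot1: 21 × £15 = £315
  Refinery1->Depot3: 67 × £13 = £871
  Refinery2->Depot2: 110 × £2 = £220
  Refinery2->Depot3: 3 × £3 = £9
  Refinery3->Depot1: 77 × £3 = £231
Total cost = £1646.
The route Refinery1→Depot2 is not used.

0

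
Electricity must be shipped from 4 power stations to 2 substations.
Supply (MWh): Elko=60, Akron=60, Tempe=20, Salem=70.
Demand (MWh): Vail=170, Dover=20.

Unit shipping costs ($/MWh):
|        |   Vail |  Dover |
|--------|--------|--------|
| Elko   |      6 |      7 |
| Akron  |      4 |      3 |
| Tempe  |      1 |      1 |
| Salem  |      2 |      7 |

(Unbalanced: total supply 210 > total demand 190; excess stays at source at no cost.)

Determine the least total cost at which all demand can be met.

620

An optimal shipping plan:
  Elko to Vail: 40 × $6 = $240
  Akron to Vail: 40 × $4 = $160
  Akron to Dover: 20 × $3 = $60
  Tempe to Vail: 20 × $1 = $20
  Salem to Vail: 70 × $2 = $140
Total = 240 + 160 + 60 + 20 + 140 = $620.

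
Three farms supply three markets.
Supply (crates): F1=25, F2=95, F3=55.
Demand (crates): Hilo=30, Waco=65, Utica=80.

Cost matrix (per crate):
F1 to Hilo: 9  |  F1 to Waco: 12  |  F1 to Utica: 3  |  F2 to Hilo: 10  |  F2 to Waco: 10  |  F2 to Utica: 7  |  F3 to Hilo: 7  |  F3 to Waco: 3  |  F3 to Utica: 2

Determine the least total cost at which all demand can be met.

1025

One minimum-cost allocation:
  F1->Utica: 25 × 3 = 75
  F2->Hilo: 30 × 10 = 300
  F2->Waco: 10 × 10 = 100
  F2->Utica: 55 × 7 = 385
  F3->Waco: 55 × 3 = 165
Total = 75 + 300 + 100 + 385 + 165 = 1025.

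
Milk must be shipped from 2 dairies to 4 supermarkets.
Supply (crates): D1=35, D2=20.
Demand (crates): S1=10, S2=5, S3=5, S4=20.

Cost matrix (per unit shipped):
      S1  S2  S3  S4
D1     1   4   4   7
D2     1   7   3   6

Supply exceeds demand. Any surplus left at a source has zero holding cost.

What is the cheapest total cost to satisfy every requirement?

A cheapest plan:
  D1->S1: 10 crates
  D1->S2: 5 crates
  D1->S3: 5 crates
  D2->S4: 20 crates
Total cost = 170.
(Supply check: D1 ships 20; D2 ships 20.)

170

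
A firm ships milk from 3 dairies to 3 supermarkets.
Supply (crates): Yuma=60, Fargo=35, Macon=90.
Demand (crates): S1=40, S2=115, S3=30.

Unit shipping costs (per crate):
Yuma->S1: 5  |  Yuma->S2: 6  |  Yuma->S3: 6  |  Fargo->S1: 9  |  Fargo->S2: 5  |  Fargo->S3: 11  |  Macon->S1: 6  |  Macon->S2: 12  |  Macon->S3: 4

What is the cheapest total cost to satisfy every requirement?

1135

Optimal allocation:
  Yuma->S2: 60 crates
  Fargo->S2: 35 crates
  Macon->S1: 40 crates
  Macon->S2: 20 crates
  Macon->S3: 30 crates
Total cost = 1135.
(Supply check: Yuma ships 60; Fargo ships 35; Macon ships 90.)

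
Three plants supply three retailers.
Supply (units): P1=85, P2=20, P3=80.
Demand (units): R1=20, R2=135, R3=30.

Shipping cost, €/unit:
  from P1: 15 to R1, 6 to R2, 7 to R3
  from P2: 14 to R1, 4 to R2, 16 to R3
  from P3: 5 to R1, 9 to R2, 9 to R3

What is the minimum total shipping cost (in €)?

A cheapest plan:
  P1–R2: 85 × €6 = €510
  P2–R2: 20 × €4 = €80
  P3–R1: 20 × €5 = €100
  P3–R2: 30 × €9 = €270
  P3–R3: 30 × €9 = €270
Total = 510 + 80 + 100 + 270 + 270 = €1230.

1230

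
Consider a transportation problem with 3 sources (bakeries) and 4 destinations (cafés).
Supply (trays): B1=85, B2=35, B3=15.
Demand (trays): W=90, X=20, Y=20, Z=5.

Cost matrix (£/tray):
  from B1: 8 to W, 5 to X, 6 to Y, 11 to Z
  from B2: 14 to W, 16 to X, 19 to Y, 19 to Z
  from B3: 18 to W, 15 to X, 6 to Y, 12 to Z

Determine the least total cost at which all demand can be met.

An optimal shipping plan:
  B1 to W: 55 trays
  B1 to X: 20 trays
  B1 to Y: 5 trays
  B1 to Z: 5 trays
  B2 to W: 35 trays
  B3 to Y: 15 trays
Total cost = £1205.

1205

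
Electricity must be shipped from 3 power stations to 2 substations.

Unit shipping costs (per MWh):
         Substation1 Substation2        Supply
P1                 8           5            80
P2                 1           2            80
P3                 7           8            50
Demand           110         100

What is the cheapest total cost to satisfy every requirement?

An optimal shipping plan:
  P1–Substation2: 80 × 5 = 400
  P2–Substation1: 80 × 1 = 80
  P3–Substation1: 30 × 7 = 210
  P3–Substation2: 20 × 8 = 160
Total = 400 + 80 + 210 + 160 = 850.

850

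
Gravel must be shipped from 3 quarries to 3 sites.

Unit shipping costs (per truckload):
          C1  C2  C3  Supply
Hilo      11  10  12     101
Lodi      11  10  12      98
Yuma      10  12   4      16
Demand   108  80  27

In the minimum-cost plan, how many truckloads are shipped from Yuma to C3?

The minimum-cost plan:
  Hilo to C1: 10 truckloads
  Hilo to C2: 80 truckloads
  Hilo to C3: 11 truckloads
  Lodi to C1: 98 truckloads
  Yuma to C3: 16 truckloads
Total cost = 2184.
So Yuma→C3 carries 16 truckloads.

16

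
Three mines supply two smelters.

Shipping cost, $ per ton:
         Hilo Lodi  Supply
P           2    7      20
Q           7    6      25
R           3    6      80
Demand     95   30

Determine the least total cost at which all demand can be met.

445

One minimum-cost allocation:
  P to Hilo: 20 × $2 = $40
  Q to Lodi: 25 × $6 = $150
  R to Hilo: 75 × $3 = $225
  R to Lodi: 5 × $6 = $30
Total = 40 + 150 + 225 + 30 = $445.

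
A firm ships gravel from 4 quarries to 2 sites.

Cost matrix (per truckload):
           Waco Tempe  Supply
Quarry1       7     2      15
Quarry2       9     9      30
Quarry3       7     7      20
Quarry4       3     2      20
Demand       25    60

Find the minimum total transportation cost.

480

One minimum-cost allocation:
  Quarry1 to Tempe: 15 × 2 = 30
  Quarry2 to Waco: 25 × 9 = 225
  Quarry2 to Tempe: 5 × 9 = 45
  Quarry3 to Tempe: 20 × 7 = 140
  Quarry4 to Tempe: 20 × 2 = 40
Total = 30 + 225 + 45 + 140 + 40 = 480.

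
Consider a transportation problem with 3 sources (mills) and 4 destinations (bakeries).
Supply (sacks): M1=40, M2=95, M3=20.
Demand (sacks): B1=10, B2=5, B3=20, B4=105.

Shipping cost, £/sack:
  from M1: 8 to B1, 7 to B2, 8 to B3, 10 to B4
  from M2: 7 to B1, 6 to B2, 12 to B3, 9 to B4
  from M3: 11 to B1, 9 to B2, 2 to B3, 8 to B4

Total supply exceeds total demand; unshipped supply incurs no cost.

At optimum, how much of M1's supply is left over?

Minimum-cost shipments:
  M1->B4: 25 × £10 = £250
  M2->B1: 10 × £7 = £70
  M2->B2: 5 × £6 = £30
  M2->B4: 80 × £9 = £720
  M3->B3: 20 × £2 = £40
Total cost = £1110.
M1 ships 25 of its 40, leaving 15.

15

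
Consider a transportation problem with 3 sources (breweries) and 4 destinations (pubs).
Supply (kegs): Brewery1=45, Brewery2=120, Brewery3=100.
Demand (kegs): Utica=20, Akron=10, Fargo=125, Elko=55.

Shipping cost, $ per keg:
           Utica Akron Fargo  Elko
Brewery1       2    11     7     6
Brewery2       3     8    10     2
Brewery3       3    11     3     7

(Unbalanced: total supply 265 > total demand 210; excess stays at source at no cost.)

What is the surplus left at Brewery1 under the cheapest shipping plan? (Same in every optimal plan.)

An optimal plan:
  Brewery1->Utica: 20 kegs
  Brewery1->Fargo: 25 kegs
  Brewery2->Akron: 10 kegs
  Brewery2->Elko: 55 kegs
  Brewery3->Fargo: 100 kegs
Total cost = $705.
Brewery1 ships 45 of its 45, leaving 0.

0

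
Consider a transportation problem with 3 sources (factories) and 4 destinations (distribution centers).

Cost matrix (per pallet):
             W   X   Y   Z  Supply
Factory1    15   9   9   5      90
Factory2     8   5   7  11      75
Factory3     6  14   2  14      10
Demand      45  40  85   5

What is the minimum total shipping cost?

1320

One minimum-cost allocation:
  Factory1–X: 10 × 9 = 90
  Factory1–Y: 75 × 9 = 675
  Factory1–Z: 5 × 5 = 25
  Factory2–W: 45 × 8 = 360
  Factory2–X: 30 × 5 = 150
  Factory3–Y: 10 × 2 = 20
Total = 90 + 675 + 25 + 360 + 150 + 20 = 1320.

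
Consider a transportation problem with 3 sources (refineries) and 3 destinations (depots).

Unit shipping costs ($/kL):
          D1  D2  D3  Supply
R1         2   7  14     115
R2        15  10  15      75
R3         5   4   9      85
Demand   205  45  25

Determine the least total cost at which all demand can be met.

1555

An optimal shipping plan:
  R1->D1: 115 × $2 = $230
  R2->D1: 5 × $15 = $75
  R2->D2: 45 × $10 = $450
  R2->D3: 25 × $15 = $375
  R3->D1: 85 × $5 = $425
Total = 230 + 75 + 450 + 375 + 425 = $1555.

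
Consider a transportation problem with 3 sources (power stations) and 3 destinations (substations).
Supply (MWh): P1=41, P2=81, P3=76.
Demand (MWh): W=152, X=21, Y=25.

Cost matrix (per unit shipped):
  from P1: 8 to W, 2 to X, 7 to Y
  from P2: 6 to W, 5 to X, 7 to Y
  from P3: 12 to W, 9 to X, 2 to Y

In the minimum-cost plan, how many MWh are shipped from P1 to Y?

0

Optimal shipments:
  P1→W: 20 × 8 = 160
  P1→X: 21 × 2 = 42
  P2→W: 81 × 6 = 486
  P3→W: 51 × 12 = 612
  P3→Y: 25 × 2 = 50
Total cost = 1350.
The route P1→Y is not used.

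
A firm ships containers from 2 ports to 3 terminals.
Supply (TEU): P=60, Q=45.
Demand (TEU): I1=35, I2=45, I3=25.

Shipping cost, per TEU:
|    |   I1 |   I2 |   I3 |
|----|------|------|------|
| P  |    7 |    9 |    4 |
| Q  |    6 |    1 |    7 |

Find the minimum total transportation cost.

A cheapest plan:
  P to I1: 35 × 7 = 245
  P to I3: 25 × 4 = 100
  Q to I2: 45 × 1 = 45
Total = 245 + 100 + 45 = 390.
(Supply check: P ships 60; Q ships 45.)

390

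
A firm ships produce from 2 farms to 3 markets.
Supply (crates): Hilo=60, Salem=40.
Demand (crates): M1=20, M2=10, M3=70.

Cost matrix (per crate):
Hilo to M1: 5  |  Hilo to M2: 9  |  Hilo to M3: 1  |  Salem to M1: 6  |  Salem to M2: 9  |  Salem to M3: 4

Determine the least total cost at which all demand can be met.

An optimal shipping plan:
  Hilo–M3: 60 × 1 = 60
  Salem–M1: 20 × 6 = 120
  Salem–M2: 10 × 9 = 90
  Salem–M3: 10 × 4 = 40
Total = 60 + 120 + 90 + 40 = 310.
(Supply check: Hilo ships 60; Salem ships 40.)

310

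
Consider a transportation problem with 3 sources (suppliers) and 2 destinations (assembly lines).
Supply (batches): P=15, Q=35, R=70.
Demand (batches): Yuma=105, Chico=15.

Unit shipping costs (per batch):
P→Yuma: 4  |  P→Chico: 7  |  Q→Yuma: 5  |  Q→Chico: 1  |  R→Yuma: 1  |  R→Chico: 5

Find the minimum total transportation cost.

Optimal allocation:
  P→Yuma: 15 × 4 = 60
  Q→Yuma: 20 × 5 = 100
  Q→Chico: 15 × 1 = 15
  R→Yuma: 70 × 1 = 70
Total = 60 + 100 + 15 + 70 = 245.

245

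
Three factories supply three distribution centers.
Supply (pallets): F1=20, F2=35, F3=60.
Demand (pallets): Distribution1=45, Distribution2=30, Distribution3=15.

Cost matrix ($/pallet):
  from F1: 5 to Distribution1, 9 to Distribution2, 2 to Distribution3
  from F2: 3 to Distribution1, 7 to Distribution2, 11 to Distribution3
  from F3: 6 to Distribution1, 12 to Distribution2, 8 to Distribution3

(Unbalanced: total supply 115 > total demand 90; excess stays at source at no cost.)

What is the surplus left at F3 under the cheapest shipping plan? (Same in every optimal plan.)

Minimum-cost shipments:
  F1->Distribution2: 5 × $9 = $45
  F1->Distribution3: 15 × $2 = $30
  F2->Distribution1: 10 × $3 = $30
  F2->Distribution2: 25 × $7 = $175
  F3->Distribution1: 35 × $6 = $210
Total cost = $490.
F3 ships 35 of its 60, leaving 25.

25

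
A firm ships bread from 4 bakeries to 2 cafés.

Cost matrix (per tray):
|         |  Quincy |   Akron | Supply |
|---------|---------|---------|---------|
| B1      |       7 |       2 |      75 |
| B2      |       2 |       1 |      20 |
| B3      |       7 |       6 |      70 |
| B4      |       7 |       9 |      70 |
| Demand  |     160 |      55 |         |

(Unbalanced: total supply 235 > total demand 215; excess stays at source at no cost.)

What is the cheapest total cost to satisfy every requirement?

1130

One minimum-cost allocation:
  B1->Akron: 55 trays
  B2->Quincy: 20 trays
  B3->Quincy: 70 trays
  B4->Quincy: 70 trays
Total cost = 1130.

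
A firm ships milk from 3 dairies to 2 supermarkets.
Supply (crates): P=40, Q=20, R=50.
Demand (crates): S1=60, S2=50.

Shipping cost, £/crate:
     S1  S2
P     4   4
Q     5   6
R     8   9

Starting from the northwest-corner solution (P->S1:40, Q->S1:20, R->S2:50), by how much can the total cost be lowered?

Current plan cost = 40·4 + 20·5 + 50·9 = £710.
Optimal plan:
  P->S2: 40 × £4 = £160
  Q->S1: 20 × £5 = £100
  R->S1: 40 × £8 = £320
  R->S2: 10 × £9 = £90
Optimal cost = £670.
Saving = 710 − 670 = £40.

40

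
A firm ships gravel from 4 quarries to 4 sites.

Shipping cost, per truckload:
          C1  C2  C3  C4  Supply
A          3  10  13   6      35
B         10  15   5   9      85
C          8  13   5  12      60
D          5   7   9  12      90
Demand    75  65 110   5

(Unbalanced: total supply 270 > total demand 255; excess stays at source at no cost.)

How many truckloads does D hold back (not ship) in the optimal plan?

0

An optimal plan:
  A→C1: 35 truckloads
  B→C3: 65 truckloads
  B→C4: 5 truckloads
  C→C1: 15 truckloads
  C→C3: 45 truckloads
  D→C1: 25 truckloads
  D→C2: 65 truckloads
Total cost = 1400.
D ships 90 of its 90, leaving 0.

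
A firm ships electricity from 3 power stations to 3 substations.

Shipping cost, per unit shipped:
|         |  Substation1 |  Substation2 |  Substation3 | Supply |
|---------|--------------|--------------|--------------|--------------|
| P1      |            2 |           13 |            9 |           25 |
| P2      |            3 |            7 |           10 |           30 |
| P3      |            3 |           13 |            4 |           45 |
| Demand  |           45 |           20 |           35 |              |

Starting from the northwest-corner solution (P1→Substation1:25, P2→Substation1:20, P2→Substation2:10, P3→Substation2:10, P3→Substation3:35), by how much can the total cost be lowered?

60

Current plan cost = 25·2 + 20·3 + 10·7 + 10·13 + 35·4 = 450.
Optimal plan:
  P1–Substation1: 25 × 2 = 50
  P2–Substation1: 10 × 3 = 30
  P2–Substation2: 20 × 7 = 140
  P3–Substation1: 10 × 3 = 30
  P3–Substation3: 35 × 4 = 140
Optimal cost = 390.
Saving = 450 − 390 = 60.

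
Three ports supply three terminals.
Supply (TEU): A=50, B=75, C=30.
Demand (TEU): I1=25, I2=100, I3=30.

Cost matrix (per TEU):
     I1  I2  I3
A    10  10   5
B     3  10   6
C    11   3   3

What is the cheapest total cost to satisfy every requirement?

An optimal shipping plan:
  A–I2: 20 × 10 = 200
  A–I3: 30 × 5 = 150
  B–I1: 25 × 3 = 75
  B–I2: 50 × 10 = 500
  C–I2: 30 × 3 = 90
Total = 200 + 150 + 75 + 500 + 90 = 1015.

1015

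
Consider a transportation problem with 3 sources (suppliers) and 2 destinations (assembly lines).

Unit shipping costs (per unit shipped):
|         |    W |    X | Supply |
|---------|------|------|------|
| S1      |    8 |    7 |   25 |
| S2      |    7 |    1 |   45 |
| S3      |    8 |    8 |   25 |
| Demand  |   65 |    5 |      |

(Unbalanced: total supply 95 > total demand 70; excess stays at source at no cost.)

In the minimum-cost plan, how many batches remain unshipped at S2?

0

Minimum-cost shipments:
  S2–W: 40 × 7 = 280
  S2–X: 5 × 1 = 5
  S3–W: 25 × 8 = 200
Total cost = 485.
S2 ships 45 of its 45, leaving 0.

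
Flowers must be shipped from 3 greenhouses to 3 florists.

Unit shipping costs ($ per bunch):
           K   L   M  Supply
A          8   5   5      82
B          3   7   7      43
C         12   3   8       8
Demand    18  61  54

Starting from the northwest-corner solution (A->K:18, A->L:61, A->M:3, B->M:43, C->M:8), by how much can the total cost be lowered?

166

Current plan cost = 18·8 + 61·5 + 3·5 + 43·7 + 8·8 = $829.
Optimal plan:
  A→L: 28 bunches
  A→M: 54 bunches
  B→K: 18 bunches
  B→L: 25 bunches
  C→L: 8 bunches
Optimal cost = $663.
Saving = 829 − 663 = $166.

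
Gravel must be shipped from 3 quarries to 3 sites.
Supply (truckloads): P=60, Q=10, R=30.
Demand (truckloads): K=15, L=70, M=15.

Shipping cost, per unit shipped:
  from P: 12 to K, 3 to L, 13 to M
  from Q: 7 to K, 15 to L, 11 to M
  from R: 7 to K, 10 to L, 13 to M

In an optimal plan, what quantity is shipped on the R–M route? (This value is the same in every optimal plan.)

Optimal shipments:
  P to L: 60 truckloads
  Q to M: 10 truckloads
  R to K: 15 truckloads
  R to L: 10 truckloads
  R to M: 5 truckloads
Total cost = 560.
So R→M carries 5 truckloads.

5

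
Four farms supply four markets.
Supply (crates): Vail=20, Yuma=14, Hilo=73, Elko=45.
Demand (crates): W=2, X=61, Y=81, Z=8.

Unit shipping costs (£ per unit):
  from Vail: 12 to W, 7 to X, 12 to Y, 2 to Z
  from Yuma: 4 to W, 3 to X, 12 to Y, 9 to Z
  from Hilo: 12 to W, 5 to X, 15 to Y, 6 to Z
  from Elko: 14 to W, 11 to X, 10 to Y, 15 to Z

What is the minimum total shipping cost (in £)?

1247

A cheapest plan:
  Vail–Y: 12 × £12 = £144
  Vail–Z: 8 × £2 = £16
  Yuma–W: 2 × £4 = £8
  Yuma–Y: 12 × £12 = £144
  Hilo–X: 61 × £5 = £305
  Hilo–Y: 12 × £15 = £180
  Elko–Y: 45 × £10 = £450
Total = 144 + 16 + 8 + 144 + 305 + 180 + 450 = £1247.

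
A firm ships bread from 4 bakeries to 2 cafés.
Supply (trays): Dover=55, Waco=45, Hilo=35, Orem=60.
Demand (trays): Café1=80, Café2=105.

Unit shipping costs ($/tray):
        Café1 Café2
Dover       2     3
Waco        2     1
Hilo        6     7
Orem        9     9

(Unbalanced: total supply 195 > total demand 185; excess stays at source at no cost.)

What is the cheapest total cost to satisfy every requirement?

Optimal allocation:
  Dover–Café1: 45 × $2 = $90
  Dover–Café2: 10 × $3 = $30
  Waco–Café2: 45 × $1 = $45
  Hilo–Café1: 35 × $6 = $210
  Orem–Café2: 50 × $9 = $450
Total = 90 + 30 + 45 + 210 + 450 = $825.
(Supply check: Dover ships 55; Waco ships 45; Hilo ships 35; Orem ships 50.)

825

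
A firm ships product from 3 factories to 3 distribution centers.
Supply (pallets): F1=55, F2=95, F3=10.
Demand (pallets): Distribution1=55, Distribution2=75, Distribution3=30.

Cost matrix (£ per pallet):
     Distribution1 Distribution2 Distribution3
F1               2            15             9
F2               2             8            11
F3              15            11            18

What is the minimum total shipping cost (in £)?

One minimum-cost allocation:
  F1->Distribution1: 25 × £2 = £50
  F1->Distribution3: 30 × £9 = £270
  F2->Distribution1: 30 × £2 = £60
  F2->Distribution2: 65 × £8 = £520
  F3->Distribution2: 10 × £11 = £110
Total = 50 + 270 + 60 + 520 + 110 = £1010.
(Supply check: F1 ships 55; F2 ships 95; F3 ships 10.)

1010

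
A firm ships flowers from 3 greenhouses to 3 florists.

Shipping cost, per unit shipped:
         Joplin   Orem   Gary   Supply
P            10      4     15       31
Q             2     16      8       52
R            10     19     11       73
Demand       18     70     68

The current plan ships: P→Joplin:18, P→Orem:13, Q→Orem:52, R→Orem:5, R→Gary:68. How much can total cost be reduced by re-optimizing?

360

Current plan cost = 18·10 + 13·4 + 52·16 + 5·19 + 68·11 = 1907.
Optimal plan:
  P–Orem: 31 bunches
  Q–Joplin: 18 bunches
  Q–Gary: 34 bunches
  R–Orem: 39 bunches
  R–Gary: 34 bunches
Optimal cost = 1547.
Saving = 1907 − 1547 = 360.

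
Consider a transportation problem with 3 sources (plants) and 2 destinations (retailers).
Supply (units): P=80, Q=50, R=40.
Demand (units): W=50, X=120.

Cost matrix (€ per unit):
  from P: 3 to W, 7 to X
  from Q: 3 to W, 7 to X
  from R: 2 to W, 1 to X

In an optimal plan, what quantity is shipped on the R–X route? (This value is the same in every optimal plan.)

40

The minimum-cost plan:
  P→W: 50 units
  P→X: 30 units
  Q→X: 50 units
  R→X: 40 units
Total cost = €750.
So R→X carries 40 units.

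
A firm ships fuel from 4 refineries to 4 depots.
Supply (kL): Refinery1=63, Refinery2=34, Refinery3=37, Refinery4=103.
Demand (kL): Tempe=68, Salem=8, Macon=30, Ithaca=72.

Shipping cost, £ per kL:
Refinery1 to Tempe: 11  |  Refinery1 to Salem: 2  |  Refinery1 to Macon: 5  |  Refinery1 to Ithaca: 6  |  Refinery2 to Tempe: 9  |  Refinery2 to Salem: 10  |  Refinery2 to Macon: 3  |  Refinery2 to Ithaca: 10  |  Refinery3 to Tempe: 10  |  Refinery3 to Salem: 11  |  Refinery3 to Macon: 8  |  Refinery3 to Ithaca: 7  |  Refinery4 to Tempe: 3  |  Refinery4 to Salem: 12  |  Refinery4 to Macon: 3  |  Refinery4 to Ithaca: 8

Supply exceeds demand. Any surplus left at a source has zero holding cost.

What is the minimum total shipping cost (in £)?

Optimal allocation:
  Refinery1–Salem: 8 × £2 = £16
  Refinery1–Ithaca: 55 × £6 = £330
  Refinery3–Ithaca: 17 × £7 = £119
  Refinery4–Tempe: 68 × £3 = £204
  Refinery4–Macon: 30 × £3 = £90
Total = 16 + 330 + 119 + 204 + 90 = £759.
(Supply check: Refinery1 ships 63; Refinery2 ships 0; Refinery3 ships 17; Refinery4 ships 98.)

759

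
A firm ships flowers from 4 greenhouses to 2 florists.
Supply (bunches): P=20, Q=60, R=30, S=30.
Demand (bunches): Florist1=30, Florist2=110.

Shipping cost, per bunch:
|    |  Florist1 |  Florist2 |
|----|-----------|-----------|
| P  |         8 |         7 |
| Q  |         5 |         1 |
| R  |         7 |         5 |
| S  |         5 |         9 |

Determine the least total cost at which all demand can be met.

500

One minimum-cost allocation:
  P→Florist2: 20 bunches
  Q→Florist2: 60 bunches
  R→Florist2: 30 bunches
  S→Florist1: 30 bunches
Total cost = 500.
(Supply check: P ships 20; Q ships 60; R ships 30; S ships 30.)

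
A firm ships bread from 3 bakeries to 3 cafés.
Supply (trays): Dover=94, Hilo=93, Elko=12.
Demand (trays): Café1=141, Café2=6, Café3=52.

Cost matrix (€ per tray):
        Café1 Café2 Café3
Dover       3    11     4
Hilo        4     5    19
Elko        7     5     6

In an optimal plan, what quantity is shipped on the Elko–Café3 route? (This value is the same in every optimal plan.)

6

The minimum-cost plan:
  Dover→Café1: 48 × €3 = €144
  Dover→Café3: 46 × €4 = €184
  Hilo→Café1: 93 × €4 = €372
  Elko→Café2: 6 × €5 = €30
  Elko→Café3: 6 × €6 = €36
Total cost = €766.
So Elko→Café3 carries 6 trays.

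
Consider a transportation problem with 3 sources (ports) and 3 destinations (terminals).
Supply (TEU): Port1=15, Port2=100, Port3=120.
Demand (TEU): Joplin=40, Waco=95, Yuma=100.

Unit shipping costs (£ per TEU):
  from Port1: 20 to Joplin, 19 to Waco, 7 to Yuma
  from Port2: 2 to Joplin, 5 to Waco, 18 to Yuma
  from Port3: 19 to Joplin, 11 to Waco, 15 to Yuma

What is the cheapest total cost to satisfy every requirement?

Optimal allocation:
  Port1–Yuma: 15 × £7 = £105
  Port2–Joplin: 40 × £2 = £80
  Port2–Waco: 60 × £5 = £300
  Port3–Waco: 35 × £11 = £385
  Port3–Yuma: 85 × £15 = £1275
Total = 105 + 80 + 300 + 385 + 1275 = £2145.

2145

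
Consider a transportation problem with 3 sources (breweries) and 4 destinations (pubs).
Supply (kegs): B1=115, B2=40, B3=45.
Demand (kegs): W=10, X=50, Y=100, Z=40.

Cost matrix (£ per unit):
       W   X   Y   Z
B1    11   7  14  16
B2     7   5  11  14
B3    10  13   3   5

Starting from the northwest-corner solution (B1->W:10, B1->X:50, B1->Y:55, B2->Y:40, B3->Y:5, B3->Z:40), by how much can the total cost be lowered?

Current plan cost = 10·11 + 50·7 + 55·14 + 40·11 + 5·3 + 40·5 = £1885.
Optimal plan:
  B1–X: 50 kegs
  B1–Y: 25 kegs
  B1–Z: 40 kegs
  B2–W: 10 kegs
  B2–Y: 30 kegs
  B3–Y: 45 kegs
Optimal cost = £1875.
Saving = 1885 − 1875 = £10.

10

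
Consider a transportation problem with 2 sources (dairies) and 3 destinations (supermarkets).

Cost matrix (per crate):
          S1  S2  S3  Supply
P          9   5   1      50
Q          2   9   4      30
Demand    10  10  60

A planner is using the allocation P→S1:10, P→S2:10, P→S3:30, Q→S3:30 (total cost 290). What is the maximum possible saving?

100

Current plan cost = 10·9 + 10·5 + 30·1 + 30·4 = 290.
Optimal plan:
  P→S2: 10 × 5 = 50
  P→S3: 40 × 1 = 40
  Q→S1: 10 × 2 = 20
  Q→S3: 20 × 4 = 80
Optimal cost = 190.
Saving = 290 − 190 = 100.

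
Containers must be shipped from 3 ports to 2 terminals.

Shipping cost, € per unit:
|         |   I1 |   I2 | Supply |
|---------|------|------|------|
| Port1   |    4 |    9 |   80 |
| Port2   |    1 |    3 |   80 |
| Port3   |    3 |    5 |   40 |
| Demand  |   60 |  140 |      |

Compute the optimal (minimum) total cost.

860

One minimum-cost allocation:
  Port1→I1: 60 × €4 = €240
  Port1→I2: 20 × €9 = €180
  Port2→I2: 80 × €3 = €240
  Port3→I2: 40 × €5 = €200
Total = 240 + 180 + 240 + 200 = €860.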